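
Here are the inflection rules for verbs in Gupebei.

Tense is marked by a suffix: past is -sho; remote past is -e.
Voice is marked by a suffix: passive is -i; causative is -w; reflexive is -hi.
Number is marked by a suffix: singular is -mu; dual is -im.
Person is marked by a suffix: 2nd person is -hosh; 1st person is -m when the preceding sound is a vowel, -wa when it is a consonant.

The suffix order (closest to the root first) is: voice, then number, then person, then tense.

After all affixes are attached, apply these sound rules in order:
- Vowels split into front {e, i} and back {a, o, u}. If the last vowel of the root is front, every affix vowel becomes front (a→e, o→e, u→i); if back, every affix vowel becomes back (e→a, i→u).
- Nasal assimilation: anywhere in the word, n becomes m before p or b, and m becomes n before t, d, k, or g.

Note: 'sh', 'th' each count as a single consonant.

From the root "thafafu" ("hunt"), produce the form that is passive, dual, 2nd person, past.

thafafuuumhoshsho

Attach voice passive -i → thafafui.
Attach number dual -im → thafafuiim.
Attach person 2nd person -hosh → thafafuiimhosh.
Attach tense past -sho → thafafuiimhoshsho.
Apply vowel harmony: thafafuiimhoshsho → thafafuuumhoshsho.
Nasal assimilation: no change.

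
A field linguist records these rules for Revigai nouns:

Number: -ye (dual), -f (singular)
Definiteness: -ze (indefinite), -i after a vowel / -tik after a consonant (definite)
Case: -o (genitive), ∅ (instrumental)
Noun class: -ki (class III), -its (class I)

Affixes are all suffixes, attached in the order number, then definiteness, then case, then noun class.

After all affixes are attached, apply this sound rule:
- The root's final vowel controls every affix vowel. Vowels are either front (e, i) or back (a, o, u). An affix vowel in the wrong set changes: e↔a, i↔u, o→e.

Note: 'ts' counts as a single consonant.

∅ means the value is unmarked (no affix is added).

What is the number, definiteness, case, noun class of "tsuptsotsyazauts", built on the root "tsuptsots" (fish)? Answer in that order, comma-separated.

dual, indefinite, instrumental, class I

Segment: tsuptsots-ye-ze-its.
number: -ye → dual.
definiteness: -ze → indefinite.
case: ∅ → instrumental.
noun class: -its → class I.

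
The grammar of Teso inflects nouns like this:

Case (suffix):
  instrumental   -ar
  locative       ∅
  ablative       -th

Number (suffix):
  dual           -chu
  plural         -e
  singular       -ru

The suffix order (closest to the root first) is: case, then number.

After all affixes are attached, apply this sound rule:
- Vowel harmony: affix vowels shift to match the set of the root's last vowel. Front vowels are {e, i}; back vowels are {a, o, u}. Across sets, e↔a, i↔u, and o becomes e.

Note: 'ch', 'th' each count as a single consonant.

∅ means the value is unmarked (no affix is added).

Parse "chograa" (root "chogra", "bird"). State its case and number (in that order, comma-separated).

locative, plural

Segment: chogra-e.
case: ∅ → locative.
number: -e → plural.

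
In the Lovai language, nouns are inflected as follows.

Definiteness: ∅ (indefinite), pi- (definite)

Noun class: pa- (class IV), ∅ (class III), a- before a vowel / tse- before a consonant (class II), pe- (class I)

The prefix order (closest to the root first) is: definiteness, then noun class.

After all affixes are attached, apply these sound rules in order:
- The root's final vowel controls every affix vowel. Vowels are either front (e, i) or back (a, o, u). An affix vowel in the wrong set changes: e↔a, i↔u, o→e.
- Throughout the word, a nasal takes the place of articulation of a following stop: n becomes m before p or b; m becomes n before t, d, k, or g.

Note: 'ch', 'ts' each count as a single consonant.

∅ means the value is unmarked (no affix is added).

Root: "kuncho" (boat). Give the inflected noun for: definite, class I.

papukuncho

Attach definiteness definite pi- → pikuncho.
Attach noun class class I pe- → pepikuncho.
Apply vowel harmony: pepikuncho → papukuncho.
Nasal assimilation: no change.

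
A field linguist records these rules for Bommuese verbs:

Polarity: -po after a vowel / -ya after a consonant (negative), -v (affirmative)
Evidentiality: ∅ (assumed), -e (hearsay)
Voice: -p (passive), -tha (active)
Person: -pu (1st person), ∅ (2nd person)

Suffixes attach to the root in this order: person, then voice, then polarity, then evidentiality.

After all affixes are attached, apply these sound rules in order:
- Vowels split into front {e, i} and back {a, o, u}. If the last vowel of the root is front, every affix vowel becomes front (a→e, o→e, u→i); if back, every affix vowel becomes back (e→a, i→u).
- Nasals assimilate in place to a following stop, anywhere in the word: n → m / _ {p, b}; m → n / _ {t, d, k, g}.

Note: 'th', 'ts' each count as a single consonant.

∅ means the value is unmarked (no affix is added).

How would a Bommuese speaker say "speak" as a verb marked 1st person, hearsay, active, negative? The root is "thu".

thuputhapoa

Attach person 1st person -pu → thupu.
Attach voice active -tha → thuputha.
Attach polarity negative -po (after vowel 'a') → thuputhapo.
Attach evidentiality hearsay -e → thuputhapoe.
Apply vowel harmony: thuputhapoe → thuputhapoa.
Nasal assimilation: no change.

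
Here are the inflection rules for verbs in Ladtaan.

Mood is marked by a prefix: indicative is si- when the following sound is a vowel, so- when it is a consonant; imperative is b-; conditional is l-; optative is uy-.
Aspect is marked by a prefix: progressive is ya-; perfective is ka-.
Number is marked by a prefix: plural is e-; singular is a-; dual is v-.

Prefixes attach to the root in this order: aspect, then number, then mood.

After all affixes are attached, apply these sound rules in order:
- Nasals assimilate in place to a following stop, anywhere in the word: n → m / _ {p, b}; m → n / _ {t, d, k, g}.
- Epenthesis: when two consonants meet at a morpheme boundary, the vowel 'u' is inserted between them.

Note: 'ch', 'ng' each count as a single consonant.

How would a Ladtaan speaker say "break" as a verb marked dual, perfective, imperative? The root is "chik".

Attach aspect perfective ka- → kachik.
Attach number dual v- → vkachik.
Attach mood imperative b- → bvkachik.
Nasal assimilation: no change.
Apply epenthesis: bvkachik → buvukachik.

buvukachik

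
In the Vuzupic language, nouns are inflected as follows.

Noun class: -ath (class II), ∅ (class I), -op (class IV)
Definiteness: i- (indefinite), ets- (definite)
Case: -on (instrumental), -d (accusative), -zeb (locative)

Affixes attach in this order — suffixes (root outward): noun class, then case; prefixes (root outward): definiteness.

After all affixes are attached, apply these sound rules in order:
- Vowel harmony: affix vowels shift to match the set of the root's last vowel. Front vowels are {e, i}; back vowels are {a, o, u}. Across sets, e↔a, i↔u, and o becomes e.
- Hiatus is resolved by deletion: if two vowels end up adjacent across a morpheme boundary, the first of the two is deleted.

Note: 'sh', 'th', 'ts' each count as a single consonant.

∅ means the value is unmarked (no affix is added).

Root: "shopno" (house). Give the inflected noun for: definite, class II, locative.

atsshopnathzab

Attach definiteness definite ets- → etsshopno.
Attach noun class class II -ath → etsshopnoath.
Attach case locative -zeb → etsshopnoathzeb.
Apply vowel harmony: etsshopnoathzeb → atsshopnoathzab.
Apply vowel deletion: atsshopnoathzab → atsshopnathzab.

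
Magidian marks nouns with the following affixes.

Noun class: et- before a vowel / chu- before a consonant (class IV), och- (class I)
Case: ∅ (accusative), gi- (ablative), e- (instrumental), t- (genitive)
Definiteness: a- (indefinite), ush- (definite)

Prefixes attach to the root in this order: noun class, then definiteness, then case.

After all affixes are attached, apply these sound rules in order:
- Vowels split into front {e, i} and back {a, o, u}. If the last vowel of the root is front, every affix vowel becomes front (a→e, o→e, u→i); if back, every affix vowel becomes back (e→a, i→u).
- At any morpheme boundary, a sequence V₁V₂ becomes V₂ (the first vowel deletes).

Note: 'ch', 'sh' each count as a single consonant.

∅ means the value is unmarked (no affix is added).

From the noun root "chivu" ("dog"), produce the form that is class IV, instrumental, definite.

ushchuchivu

Attach noun class class IV chu- (before consonant 'ch') → chuchivu.
Attach definiteness definite ush- → ushchuchivu.
Attach case instrumental e- → eushchuchivu.
Apply vowel harmony: eushchuchivu → aushchuchivu.
Apply vowel deletion: aushchuchivu → ushchuchivu.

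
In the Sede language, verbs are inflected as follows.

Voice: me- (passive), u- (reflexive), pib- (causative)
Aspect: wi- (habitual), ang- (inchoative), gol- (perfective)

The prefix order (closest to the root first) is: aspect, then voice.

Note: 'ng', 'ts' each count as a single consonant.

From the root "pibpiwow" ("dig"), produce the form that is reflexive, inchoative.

Attach aspect inchoative ang- → angpibpiwow.
Attach voice reflexive u- → uangpibpiwow.

uangpibpiwow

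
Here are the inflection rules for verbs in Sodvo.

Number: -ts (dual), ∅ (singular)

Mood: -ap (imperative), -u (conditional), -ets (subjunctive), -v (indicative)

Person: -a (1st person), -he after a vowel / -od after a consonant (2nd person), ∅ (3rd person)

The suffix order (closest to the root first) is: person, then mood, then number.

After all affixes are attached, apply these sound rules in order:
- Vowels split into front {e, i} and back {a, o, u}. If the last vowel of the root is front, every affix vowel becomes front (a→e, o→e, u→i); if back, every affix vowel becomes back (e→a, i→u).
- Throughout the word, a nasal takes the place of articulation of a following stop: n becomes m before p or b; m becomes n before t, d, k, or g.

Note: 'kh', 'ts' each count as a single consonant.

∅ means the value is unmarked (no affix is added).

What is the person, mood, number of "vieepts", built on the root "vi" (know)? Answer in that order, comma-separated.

Segment: vi-a-ap-ts.
person: -a → 1st person.
mood: -ap → imperative.
number: -ts → dual.

1st person, imperative, dual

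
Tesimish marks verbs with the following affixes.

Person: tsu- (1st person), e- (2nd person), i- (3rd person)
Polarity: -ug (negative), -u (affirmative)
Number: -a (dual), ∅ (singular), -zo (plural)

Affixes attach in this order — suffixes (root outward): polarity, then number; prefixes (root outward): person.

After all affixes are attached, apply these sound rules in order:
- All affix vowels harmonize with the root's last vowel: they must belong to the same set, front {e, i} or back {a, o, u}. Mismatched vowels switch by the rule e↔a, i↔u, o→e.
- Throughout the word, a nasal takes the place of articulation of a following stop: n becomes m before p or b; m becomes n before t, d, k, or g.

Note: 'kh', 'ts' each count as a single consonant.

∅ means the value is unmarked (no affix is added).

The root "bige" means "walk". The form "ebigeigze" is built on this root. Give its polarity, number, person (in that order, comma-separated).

negative, plural, 2nd person

Segment: e-bige-ug-zo.
polarity: -ug → negative.
number: -zo → plural.
person: e- → 2nd person.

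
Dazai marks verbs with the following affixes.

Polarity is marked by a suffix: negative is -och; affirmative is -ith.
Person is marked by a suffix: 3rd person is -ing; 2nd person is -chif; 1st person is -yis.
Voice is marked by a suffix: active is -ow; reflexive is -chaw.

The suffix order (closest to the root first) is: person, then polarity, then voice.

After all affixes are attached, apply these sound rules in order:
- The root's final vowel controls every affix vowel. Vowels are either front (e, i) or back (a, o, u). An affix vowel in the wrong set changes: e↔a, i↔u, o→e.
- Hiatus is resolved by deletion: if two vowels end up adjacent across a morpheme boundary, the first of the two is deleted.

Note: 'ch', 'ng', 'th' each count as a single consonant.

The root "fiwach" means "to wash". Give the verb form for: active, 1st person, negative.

fiwachyusochow

Attach person 1st person -yis → fiwachyis.
Attach polarity negative -och → fiwachyisoch.
Attach voice active -ow → fiwachyisochow.
Apply vowel harmony: fiwachyisochow → fiwachyusochow.
Vowel deletion: no change.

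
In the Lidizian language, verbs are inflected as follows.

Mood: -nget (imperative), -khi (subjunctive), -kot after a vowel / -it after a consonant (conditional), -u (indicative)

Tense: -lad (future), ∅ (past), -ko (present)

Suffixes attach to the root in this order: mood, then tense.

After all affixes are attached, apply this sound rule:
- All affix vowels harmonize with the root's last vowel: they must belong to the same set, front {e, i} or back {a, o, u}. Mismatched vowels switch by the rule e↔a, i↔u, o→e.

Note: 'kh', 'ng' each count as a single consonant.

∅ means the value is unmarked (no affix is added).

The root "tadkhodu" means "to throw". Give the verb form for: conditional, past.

Attach mood conditional -kot (after vowel 'u') → tadkhodukot.
tense = past: zero marking, form stays tadkhodukot.
Vowel harmony: no change.

tadkhodukot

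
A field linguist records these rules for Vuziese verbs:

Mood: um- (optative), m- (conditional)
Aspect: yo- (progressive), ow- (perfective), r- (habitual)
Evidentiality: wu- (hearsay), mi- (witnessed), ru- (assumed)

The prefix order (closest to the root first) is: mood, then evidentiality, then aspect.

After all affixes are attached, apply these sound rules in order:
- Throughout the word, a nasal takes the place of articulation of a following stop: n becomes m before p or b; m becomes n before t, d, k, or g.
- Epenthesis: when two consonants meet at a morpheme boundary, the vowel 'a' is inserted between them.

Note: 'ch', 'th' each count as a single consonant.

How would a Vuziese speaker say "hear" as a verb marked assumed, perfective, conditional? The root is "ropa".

owarumaropa

Attach mood conditional m- → mropa.
Attach evidentiality assumed ru- → rumropa.
Attach aspect perfective ow- → owrumropa.
Nasal assimilation: no change.
Apply epenthesis: owrumropa → owarumaropa.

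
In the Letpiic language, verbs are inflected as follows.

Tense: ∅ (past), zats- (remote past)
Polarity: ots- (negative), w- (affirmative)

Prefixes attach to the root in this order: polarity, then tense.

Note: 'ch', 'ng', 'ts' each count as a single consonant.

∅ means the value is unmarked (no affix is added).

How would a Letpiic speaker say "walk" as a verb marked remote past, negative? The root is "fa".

zatsotsfa

Attach polarity negative ots- → otsfa.
Attach tense remote past zats- → zatsotsfa.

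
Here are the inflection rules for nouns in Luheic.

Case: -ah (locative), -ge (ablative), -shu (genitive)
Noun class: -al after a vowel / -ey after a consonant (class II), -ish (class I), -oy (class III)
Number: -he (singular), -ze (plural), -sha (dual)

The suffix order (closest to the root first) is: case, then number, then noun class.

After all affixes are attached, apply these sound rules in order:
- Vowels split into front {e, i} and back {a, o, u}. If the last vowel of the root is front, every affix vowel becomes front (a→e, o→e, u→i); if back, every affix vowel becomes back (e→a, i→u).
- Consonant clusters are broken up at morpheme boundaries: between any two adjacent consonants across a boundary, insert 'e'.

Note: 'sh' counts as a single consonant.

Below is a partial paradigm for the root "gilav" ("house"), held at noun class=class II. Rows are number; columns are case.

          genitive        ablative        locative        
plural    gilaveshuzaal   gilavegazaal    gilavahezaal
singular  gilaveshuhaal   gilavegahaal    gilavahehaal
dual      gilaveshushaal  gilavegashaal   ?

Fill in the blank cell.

gilavaheshaal

Attach case locative -ah → gilavah.
Attach number dual -sha → gilavahsha.
Attach noun class class II -al (after vowel 'a') → gilavahshaal.
Vowel harmony: no change.
Apply epenthesis: gilavahshaal → gilavaheshaal.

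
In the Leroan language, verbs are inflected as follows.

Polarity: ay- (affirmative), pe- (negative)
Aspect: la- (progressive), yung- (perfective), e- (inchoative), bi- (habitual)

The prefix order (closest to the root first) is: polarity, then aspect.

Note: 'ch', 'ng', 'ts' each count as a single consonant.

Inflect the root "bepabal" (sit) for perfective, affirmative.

yungaybepabal

Attach polarity affirmative ay- → aybepabal.
Attach aspect perfective yung- → yungaybepabal.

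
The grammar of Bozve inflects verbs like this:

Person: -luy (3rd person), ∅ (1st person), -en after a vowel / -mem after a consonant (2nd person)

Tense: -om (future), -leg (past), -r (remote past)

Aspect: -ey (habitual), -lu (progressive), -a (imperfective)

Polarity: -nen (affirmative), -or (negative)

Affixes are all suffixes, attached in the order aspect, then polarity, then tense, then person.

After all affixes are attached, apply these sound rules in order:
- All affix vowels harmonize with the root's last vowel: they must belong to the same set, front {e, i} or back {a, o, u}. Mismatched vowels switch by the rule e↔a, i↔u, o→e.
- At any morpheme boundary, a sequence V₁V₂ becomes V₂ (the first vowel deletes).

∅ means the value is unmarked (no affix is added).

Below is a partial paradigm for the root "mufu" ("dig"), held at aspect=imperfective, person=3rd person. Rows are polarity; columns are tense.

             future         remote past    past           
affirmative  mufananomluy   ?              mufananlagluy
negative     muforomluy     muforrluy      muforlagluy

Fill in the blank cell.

Attach aspect imperfective -a → mufua.
Attach polarity affirmative -nen → mufuanen.
Attach tense remote past -r → mufuanenr.
Attach person 3rd person -luy → mufuanenrluy.
Apply vowel harmony: mufuanenrluy → mufuananrluy.
Apply vowel deletion: mufuananrluy → mufananrluy.

mufananrluy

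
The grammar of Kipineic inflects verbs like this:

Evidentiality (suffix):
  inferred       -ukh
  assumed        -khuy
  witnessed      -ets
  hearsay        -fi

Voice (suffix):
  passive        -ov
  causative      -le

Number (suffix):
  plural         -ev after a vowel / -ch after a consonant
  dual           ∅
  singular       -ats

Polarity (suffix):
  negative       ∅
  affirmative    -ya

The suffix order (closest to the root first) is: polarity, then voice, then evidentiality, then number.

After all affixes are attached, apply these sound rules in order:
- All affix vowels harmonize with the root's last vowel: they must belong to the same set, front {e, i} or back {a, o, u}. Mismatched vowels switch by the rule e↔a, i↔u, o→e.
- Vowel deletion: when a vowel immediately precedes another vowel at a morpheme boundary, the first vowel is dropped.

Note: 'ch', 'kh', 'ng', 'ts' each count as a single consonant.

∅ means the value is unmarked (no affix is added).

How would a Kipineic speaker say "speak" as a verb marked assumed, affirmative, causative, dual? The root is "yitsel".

Attach polarity affirmative -ya → yitselya.
Attach voice causative -le → yitselyale.
Attach evidentiality assumed -khuy → yitselyalekhuy.
number = dual: zero marking, form stays yitselyalekhuy.
Apply vowel harmony: yitselyalekhuy → yitselyelekhiy.
Vowel deletion: no change.

yitselyelekhiy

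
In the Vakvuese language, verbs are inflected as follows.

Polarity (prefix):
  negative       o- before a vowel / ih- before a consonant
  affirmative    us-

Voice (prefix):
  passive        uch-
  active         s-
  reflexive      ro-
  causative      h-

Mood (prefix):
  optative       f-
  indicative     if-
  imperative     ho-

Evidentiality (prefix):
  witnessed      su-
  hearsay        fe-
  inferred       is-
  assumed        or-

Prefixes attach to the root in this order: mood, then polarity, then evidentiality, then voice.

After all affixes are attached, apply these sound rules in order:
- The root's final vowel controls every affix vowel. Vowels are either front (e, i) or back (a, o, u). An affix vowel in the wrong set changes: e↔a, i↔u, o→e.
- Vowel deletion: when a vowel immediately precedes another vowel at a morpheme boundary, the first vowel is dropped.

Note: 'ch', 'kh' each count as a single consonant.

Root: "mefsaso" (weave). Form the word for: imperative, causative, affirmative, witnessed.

hsushomefsaso

Attach mood imperative ho- → homefsaso.
Attach polarity affirmative us- → ushomefsaso.
Attach evidentiality witnessed su- → suushomefsaso.
Attach voice causative h- → hsuushomefsaso.
Vowel harmony: no change.
Apply vowel deletion: hsuushomefsaso → hsushomefsaso.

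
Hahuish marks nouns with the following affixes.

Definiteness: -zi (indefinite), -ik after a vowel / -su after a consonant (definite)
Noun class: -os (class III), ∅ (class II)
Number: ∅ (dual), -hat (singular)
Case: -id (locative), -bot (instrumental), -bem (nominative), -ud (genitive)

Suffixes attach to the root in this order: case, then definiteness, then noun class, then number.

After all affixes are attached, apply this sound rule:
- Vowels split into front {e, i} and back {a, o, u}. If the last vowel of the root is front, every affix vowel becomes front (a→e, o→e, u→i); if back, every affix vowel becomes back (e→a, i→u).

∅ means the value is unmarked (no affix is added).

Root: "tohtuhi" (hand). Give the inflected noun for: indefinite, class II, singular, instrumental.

tohtuhibetzihet

Attach case instrumental -bot → tohtuhibot.
Attach definiteness indefinite -zi → tohtuhibotzi.
noun class = class II: zero marking, form stays tohtuhibotzi.
Attach number singular -hat → tohtuhibotzihat.
Apply vowel harmony: tohtuhibotzihat → tohtuhibetzihet.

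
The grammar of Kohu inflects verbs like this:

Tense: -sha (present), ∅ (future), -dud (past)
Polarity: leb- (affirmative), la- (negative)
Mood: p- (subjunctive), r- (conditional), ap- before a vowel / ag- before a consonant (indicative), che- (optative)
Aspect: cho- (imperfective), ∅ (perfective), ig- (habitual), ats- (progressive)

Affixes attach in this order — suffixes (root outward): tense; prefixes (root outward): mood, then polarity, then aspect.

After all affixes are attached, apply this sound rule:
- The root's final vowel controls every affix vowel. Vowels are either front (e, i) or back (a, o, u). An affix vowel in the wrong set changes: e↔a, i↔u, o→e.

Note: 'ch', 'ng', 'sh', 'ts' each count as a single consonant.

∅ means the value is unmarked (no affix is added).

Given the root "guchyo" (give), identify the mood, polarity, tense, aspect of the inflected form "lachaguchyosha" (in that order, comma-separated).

Segment: la-che-guchyo-sha.
mood: che- → optative.
polarity: la- → negative.
tense: -sha → present.
aspect: ∅ → perfective.

optative, negative, present, perfective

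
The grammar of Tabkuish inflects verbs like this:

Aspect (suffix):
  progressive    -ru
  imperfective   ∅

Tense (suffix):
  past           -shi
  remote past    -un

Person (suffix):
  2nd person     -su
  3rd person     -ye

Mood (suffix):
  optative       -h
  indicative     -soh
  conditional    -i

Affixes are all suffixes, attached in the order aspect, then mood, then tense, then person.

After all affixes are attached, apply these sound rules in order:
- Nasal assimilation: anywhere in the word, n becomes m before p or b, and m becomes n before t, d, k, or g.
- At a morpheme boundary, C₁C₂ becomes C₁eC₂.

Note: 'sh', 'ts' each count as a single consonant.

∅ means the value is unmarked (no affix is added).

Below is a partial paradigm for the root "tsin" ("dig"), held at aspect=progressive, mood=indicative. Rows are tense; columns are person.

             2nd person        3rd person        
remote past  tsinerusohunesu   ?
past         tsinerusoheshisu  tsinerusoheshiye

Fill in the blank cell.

tsinerusohuneye

Attach aspect progressive -ru → tsinru.
Attach mood indicative -soh → tsinrusoh.
Attach tense remote past -un → tsinrusohun.
Attach person 3rd person -ye → tsinrusohunye.
Nasal assimilation: no change.
Apply epenthesis: tsinrusohunye → tsinerusohuneye.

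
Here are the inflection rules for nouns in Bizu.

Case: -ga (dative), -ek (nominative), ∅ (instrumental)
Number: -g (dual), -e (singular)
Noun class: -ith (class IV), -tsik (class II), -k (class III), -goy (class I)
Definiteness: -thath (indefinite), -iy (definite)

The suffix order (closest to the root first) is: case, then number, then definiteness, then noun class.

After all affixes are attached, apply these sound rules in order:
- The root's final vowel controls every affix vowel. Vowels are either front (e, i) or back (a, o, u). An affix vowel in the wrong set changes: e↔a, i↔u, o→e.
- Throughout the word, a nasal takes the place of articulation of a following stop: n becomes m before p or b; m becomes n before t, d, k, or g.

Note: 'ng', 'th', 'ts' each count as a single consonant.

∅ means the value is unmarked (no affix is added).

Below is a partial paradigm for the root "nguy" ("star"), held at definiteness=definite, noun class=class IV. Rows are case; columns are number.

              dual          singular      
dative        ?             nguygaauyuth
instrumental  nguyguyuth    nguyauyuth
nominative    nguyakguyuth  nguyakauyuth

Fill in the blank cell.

Attach case dative -ga → nguyga.
Attach number dual -g → nguygag.
Attach definiteness definite -iy → nguygagiy.
Attach noun class class IV -ith → nguygagiyith.
Apply vowel harmony: nguygagiyith → nguygaguyuth.
Nasal assimilation: no change.

nguygaguyuth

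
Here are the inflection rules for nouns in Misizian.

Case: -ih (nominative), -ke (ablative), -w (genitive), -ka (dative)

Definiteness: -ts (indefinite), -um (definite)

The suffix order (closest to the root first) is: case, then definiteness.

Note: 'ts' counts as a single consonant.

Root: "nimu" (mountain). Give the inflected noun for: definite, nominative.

Attach case nominative -ih → nimuih.
Attach definiteness definite -um → nimuihum.

nimuihum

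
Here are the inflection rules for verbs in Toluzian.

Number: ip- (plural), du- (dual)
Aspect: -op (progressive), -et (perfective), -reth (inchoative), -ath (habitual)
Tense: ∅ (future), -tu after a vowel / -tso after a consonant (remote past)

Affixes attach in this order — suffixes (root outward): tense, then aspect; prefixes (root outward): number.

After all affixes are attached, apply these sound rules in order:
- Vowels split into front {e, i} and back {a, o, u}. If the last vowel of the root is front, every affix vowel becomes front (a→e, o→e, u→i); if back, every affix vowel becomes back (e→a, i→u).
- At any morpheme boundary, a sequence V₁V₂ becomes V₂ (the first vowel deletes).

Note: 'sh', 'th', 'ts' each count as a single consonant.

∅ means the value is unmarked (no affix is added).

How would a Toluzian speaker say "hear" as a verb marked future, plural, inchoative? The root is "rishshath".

Attach number plural ip- → iprishshath.
tense = future: zero marking, form stays iprishshath.
Attach aspect inchoative -reth → iprishshathreth.
Apply vowel harmony: iprishshathreth → uprishshathrath.
Vowel deletion: no change.

uprishshathrath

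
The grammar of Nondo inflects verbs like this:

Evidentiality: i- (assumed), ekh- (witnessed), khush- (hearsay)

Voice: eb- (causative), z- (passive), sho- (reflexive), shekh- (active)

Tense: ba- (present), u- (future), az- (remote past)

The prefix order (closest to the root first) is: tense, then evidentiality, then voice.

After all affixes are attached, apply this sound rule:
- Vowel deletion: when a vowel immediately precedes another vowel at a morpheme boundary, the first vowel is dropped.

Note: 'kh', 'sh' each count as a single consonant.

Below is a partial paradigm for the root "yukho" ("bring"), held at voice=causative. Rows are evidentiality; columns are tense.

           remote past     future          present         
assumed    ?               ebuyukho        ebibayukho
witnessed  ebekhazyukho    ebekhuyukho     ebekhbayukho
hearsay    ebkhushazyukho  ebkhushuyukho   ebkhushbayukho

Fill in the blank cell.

Attach tense remote past az- → azyukho.
Attach evidentiality assumed i- → iazyukho.
Attach voice causative eb- → ebiazyukho.
Apply vowel deletion: ebiazyukho → ebazyukho.

ebazyukho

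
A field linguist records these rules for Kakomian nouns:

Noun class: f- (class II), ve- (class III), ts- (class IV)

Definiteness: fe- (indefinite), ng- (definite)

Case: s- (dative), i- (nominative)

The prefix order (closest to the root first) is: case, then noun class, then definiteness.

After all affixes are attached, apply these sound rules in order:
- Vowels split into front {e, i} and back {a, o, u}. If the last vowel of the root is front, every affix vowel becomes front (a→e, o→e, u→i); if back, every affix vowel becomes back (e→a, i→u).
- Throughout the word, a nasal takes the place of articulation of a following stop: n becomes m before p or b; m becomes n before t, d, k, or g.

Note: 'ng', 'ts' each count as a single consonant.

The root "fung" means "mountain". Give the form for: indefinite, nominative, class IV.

fatsufung

Attach case nominative i- → ifung.
Attach noun class class IV ts- → tsifung.
Attach definiteness indefinite fe- → fetsifung.
Apply vowel harmony: fetsifung → fatsufung.
Nasal assimilation: no change.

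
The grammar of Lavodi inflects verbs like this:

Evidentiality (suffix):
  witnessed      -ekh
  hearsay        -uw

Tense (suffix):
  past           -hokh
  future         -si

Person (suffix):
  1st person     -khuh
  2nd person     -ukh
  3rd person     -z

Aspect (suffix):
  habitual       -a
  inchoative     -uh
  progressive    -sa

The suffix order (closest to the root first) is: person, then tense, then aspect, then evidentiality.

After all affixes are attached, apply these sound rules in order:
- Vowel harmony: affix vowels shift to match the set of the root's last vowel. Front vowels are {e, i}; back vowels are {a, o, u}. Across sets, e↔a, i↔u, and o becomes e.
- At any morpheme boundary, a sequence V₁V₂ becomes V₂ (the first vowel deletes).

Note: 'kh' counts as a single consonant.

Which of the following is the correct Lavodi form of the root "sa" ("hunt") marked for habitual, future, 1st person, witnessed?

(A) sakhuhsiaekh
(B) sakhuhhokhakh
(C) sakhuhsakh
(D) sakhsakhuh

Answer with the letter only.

Attach person 1st person -khuh → sakhuh.
Attach tense future -si → sakhuhsi.
Attach aspect habitual -a → sakhuhsia.
Attach evidentiality witnessed -ekh → sakhuhsiaekh.
Apply vowel harmony: sakhuhsiaekh → sakhuhsuaakh.
Apply vowel deletion: sakhuhsuaakh → sakhuhsakh.
So the correct form is sakhuhsakh, option (C).
(D) sakhsakhuh is wrong: it has the affixes in the wrong order.
(B) sakhuhhokhakh is wrong: it uses past instead of future for tense.
(A) sakhuhsiaekh is wrong: it fails to apply the sound rule(s).

C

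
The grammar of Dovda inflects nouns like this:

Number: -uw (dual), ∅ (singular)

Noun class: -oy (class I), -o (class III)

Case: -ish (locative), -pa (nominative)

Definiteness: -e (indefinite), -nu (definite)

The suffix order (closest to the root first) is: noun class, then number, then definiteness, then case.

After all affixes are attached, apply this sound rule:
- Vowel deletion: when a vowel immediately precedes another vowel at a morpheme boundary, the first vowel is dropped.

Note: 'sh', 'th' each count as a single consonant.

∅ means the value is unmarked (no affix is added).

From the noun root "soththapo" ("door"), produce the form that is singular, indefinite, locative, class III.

Attach noun class class III -o → soththapoo.
number = singular: zero marking, form stays soththapoo.
Attach definiteness indefinite -e → soththapooe.
Attach case locative -ish → soththapooeish.
Apply vowel deletion: soththapooeish → soththapish.

soththapish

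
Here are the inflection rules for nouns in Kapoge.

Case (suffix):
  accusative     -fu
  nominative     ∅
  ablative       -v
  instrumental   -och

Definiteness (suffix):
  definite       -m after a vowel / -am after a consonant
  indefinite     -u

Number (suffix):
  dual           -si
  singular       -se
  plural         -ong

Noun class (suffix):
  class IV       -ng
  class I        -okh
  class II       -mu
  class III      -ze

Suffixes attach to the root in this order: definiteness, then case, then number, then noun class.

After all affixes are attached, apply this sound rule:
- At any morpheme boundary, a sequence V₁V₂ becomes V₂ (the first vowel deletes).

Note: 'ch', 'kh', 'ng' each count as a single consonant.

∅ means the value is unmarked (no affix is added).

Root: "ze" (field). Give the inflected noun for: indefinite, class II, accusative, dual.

zufusimu

Attach definiteness indefinite -u → zeu.
Attach case accusative -fu → zeufu.
Attach number dual -si → zeufusi.
Attach noun class class II -mu → zeufusimu.
Apply vowel deletion: zeufusimu → zufusimu.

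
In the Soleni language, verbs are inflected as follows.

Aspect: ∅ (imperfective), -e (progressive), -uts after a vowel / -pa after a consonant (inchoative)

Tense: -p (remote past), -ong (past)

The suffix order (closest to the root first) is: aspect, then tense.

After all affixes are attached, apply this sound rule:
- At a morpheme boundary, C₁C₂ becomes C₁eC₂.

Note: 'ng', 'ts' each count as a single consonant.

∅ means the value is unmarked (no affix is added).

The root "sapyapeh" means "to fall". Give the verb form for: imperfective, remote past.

aspect = imperfective: zero marking, form stays sapyapeh.
Attach tense remote past -p → sapyapehp.
Apply epenthesis: sapyapehp → sapyapehep.

sapyapehep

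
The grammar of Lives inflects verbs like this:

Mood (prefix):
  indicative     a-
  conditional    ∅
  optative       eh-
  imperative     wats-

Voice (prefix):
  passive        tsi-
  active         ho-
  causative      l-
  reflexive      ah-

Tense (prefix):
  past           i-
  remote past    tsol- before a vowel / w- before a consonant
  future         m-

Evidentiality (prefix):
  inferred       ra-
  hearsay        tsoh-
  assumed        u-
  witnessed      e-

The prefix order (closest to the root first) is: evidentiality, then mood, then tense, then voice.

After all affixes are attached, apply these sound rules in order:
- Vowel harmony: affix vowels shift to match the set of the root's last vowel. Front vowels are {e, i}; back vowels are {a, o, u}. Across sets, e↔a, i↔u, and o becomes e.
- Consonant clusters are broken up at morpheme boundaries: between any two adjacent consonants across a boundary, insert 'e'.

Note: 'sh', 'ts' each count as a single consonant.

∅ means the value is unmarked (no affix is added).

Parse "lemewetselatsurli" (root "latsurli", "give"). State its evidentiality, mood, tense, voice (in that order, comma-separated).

Segment: l-m-wats-e-latsurli.
evidentiality: e- → witnessed.
mood: wats- → imperative.
tense: m- → future.
voice: l- → causative.

witnessed, imperative, future, causative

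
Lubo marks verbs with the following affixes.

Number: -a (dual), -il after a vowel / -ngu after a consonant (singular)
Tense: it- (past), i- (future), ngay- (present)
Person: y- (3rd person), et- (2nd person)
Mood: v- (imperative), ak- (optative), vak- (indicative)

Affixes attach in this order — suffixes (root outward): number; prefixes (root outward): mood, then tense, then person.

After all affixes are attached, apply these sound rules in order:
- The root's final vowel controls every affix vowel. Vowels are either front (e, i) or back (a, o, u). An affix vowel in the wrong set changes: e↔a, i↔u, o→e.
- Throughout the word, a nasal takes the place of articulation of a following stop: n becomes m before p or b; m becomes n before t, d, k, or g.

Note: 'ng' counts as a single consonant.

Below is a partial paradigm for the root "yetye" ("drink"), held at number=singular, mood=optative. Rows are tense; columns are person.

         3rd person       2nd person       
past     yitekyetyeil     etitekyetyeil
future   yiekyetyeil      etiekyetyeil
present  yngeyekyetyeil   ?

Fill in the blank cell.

Attach number singular -il (after vowel 'e') → yetyeil.
Attach mood optative ak- → akyetyeil.
Attach tense present ngay- → ngayakyetyeil.
Attach person 2nd person et- → etngayakyetyeil.
Apply vowel harmony: etngayakyetyeil → etngeyekyetyeil.
Nasal assimilation: no change.

etngeyekyetyeil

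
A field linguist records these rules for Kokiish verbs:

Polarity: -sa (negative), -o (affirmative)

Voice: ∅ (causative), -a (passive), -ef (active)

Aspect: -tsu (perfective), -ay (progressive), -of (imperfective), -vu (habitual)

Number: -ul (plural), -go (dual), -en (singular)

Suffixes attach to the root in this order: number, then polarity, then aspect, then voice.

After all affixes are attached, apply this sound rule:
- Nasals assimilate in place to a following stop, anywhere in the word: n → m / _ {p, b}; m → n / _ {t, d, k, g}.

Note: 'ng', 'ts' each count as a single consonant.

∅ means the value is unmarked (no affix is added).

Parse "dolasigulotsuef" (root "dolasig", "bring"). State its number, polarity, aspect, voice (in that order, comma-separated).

plural, affirmative, perfective, active

Segment: dolasig-ul-o-tsu-ef.
number: -ul → plural.
polarity: -o → affirmative.
aspect: -tsu → perfective.
voice: -ef → active.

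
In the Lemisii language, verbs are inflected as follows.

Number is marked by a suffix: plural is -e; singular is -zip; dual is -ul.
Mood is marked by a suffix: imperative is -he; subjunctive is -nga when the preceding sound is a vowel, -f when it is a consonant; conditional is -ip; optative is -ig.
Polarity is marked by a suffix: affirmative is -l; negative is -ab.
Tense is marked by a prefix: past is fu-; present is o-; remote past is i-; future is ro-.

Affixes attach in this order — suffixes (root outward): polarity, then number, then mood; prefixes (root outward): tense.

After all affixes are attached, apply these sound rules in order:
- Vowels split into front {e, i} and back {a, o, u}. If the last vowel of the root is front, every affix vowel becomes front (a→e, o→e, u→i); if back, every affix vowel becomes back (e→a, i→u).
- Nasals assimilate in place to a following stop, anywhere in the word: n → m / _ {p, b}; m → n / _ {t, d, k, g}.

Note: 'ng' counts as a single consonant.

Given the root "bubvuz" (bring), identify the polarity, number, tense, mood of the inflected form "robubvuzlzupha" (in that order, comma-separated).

affirmative, singular, future, imperative

Segment: ro-bubvuz-l-zip-he.
polarity: -l → affirmative.
number: -zip → singular.
tense: ro- → future.
mood: -he → imperative.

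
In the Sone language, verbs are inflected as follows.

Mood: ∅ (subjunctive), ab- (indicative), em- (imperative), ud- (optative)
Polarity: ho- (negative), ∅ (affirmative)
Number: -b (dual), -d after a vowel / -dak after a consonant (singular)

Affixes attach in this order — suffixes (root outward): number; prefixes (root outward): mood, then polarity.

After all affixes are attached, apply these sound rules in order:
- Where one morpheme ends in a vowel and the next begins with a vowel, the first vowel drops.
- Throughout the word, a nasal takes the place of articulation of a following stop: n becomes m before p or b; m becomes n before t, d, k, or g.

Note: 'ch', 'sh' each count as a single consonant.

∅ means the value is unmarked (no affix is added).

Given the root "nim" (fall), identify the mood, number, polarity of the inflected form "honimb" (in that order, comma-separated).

subjunctive, dual, negative

Segment: ho-nim-b.
mood: ∅ → subjunctive.
number: -b → dual.
polarity: ho- → negative.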